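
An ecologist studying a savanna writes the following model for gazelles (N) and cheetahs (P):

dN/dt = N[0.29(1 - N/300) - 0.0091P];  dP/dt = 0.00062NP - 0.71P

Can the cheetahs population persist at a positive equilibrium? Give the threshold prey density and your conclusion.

The predator equation gives dP/dt > 0 only when N > 0.71/0.00062 = 1150.
Without the predator, N → K = 300. Since 300 < 1150, the predator cannot invade.

Threshold N = 1150; K < 1150, so no, the predator goes extinct.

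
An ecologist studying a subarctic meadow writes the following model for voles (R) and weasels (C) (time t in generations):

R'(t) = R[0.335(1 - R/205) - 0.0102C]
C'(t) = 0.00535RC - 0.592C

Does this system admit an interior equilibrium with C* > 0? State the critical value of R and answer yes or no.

Threshold R = 111; K > 111, so yes, the predator persists.

The predator equation gives dC/dt > 0 only when R > 0.592/0.00535 = 111.
Without the predator, R → K = 205. Since 205 > 111, the predator can invade and persist.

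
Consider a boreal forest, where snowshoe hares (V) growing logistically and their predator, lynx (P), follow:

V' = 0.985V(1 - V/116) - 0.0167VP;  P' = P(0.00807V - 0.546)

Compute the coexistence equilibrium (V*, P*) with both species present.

V* ≈ 67.7, P* ≈ 24.6

From dP/dt = 0 with P > 0: 0.00807V* = 0.546, so V* = 67.7.
Substitute into dV/dt = 0: 0.985(1 - 67.7/116) = 0.0167P*.
The bracket is 0.417, giving P* = 0.41/0.0167 = 24.6.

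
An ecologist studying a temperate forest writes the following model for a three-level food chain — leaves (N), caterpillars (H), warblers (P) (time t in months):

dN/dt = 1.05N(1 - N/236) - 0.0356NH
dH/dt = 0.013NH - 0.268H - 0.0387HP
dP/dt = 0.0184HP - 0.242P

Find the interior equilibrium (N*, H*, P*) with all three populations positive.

From dP/dt = 0: 0.0184H* = 0.242, so H* = 13.2.
From dN/dt = 0: 1.05(1 - N*/236) = 0.0356·13.2, giving N* = 236·(1 - 0.446) = 131.
From dH/dt = 0: 0.013·131 - 0.268 = 0.0387P*, so P* = 1.43/0.0387 = 37.

N* ≈ 131, H* ≈ 13.2, P* ≈ 37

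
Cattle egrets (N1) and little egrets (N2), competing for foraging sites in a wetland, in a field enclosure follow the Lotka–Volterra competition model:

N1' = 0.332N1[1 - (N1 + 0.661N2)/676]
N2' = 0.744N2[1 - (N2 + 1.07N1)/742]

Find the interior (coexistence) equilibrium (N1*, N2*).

Setting both brackets to zero gives the nullclines N1 + 0.661N2 = 676 and 1.07N1 + N2 = 742.
Substituting N2 = 742 - 1.07N1 into the first: N1(1 - 0.661·1.07) = 676 - 0.661·742.
So N1* = 186/0.293 = 634, and then N2* = 742 - 1.07·634 = 63.8.

N1* ≈ 634, N2* ≈ 63.8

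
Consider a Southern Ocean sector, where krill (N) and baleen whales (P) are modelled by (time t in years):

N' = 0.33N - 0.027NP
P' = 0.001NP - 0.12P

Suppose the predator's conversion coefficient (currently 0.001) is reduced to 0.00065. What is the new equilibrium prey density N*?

N* ≈ 185

At the interior fixed point, setting dP/dt = 0 with P > 0 fixes N* = (predator death rate)/(NP coefficient) — independent of the other coefficients.
With the change, N* = 0.12/0.00065 = 185; it rises from 120.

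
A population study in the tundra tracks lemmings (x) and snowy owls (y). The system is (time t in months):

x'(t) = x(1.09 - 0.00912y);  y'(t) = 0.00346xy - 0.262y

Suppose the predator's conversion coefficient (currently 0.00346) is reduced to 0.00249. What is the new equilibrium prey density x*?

At the interior fixed point, setting dy/dt = 0 with y > 0 fixes x* = (predator death rate)/(xy coefficient) — independent of the other coefficients.
With the change, x* = 0.262/0.00249 = 105; it rises from 75.7.

x* ≈ 105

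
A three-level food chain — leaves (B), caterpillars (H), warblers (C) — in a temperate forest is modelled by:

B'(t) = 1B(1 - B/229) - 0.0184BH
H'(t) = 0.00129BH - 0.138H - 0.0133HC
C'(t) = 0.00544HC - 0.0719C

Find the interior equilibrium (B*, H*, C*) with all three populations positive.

B* ≈ 173, H* ≈ 13.2, C* ≈ 6.43

From dC/dt = 0: 0.00544H* = 0.0719, so H* = 13.2.
From dB/dt = 0: 1(1 - B*/229) = 0.0184·13.2, giving B* = 229·(1 - 0.243) = 173.
From dH/dt = 0: 0.00129·173 - 0.138 = 0.0133C*, so C* = 0.0856/0.0133 = 6.43.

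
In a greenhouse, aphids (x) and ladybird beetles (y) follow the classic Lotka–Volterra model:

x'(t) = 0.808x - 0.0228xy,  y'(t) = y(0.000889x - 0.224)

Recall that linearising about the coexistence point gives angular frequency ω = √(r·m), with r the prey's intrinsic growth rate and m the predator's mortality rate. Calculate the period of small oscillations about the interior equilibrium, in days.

T ≈ 14.8 days

Here r = 0.808 and m = 0.224, so r·m = 0.181.
ω = √0.181 = 0.425 per day, hence T = 2π/ω ≈ 14.8 days.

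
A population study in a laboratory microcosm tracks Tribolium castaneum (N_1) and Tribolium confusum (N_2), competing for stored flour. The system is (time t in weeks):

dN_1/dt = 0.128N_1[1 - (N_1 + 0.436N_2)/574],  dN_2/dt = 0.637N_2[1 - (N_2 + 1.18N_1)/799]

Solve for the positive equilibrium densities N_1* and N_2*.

N_1* ≈ 465, N_2* ≈ 251

Setting both brackets to zero gives the nullclines N_1 + 0.436N_2 = 574 and 1.18N_1 + N_2 = 799.
Substituting N_2 = 799 - 1.18N_1 into the first: N_1(1 - 0.436·1.18) = 574 - 0.436·799.
So N_1* = 226/0.486 = 465, and then N_2* = 799 - 1.18·465 = 251.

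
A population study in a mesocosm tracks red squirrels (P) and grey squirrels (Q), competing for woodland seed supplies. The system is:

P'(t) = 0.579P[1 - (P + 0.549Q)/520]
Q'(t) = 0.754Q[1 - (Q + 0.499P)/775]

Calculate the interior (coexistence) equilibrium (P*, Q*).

P* ≈ 130, Q* ≈ 710

Setting both brackets to zero gives the nullclines P + 0.549Q = 520 and 0.499P + Q = 775.
Substituting Q = 775 - 0.499P into the first: P(1 - 0.549·0.499) = 520 - 0.549·775.
So P* = 94.5/0.726 = 130, and then Q* = 775 - 0.499·130 = 710.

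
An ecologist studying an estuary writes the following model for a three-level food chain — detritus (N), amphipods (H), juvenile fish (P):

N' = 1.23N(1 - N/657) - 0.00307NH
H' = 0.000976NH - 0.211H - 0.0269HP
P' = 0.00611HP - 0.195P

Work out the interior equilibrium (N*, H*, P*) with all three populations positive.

N* ≈ 605, H* ≈ 31.9, P* ≈ 14.1

From dP/dt = 0: 0.00611H* = 0.195, so H* = 31.9.
From dN/dt = 0: 1.23(1 - N*/657) = 0.00307·31.9, giving N* = 657·(1 - 0.0797) = 605.
From dH/dt = 0: 0.000976·605 - 0.211 = 0.0269P*, so P* = 0.379/0.0269 = 14.1.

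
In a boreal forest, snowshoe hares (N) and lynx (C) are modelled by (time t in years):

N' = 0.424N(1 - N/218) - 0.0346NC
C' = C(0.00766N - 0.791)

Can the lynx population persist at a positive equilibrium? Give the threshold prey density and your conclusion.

The predator equation gives dC/dt > 0 only when N > 0.791/0.00766 = 103.
Without the predator, N → K = 218. Since 218 > 103, the predator can invade and persist.

Threshold N = 103; K > 103, so yes, the predator persists.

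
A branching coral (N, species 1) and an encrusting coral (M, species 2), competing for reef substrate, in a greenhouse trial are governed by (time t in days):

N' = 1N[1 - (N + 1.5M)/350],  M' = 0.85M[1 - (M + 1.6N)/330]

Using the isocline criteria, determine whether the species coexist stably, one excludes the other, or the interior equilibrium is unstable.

unstable coexistence (outcome depends on initial conditions)

Compare the nullcline intercepts: K1/α12 = 350/1.5 = 233 < K2 = 330; K2/α21 = 330/1.6 = 206 < K1 = 350.
Since both are reversed, neither can invade when rare; the interior point is a saddle.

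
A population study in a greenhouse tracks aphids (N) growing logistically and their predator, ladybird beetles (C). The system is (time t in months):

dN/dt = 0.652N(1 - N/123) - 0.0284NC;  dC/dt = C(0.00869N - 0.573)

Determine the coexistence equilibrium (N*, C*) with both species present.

From dC/dt = 0 with C > 0: 0.00869N* = 0.573, so N* = 65.9.
Substitute into dN/dt = 0: 0.652(1 - 65.9/123) = 0.0284C*.
The bracket is 0.464, giving C* = 0.302/0.0284 = 10.7.

N* ≈ 65.9, C* ≈ 10.7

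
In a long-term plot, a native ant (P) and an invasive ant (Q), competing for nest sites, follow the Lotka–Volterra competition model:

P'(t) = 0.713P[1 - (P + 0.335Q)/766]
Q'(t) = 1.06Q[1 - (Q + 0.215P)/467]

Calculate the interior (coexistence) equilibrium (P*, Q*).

Setting both brackets to zero gives the nullclines P + 0.335Q = 766 and 0.215P + Q = 467.
Substituting Q = 467 - 0.215P into the first: P(1 - 0.335·0.215) = 766 - 0.335·467.
So P* = 610/0.928 = 657, and then Q* = 467 - 0.215·657 = 326.

P* ≈ 657, Q* ≈ 326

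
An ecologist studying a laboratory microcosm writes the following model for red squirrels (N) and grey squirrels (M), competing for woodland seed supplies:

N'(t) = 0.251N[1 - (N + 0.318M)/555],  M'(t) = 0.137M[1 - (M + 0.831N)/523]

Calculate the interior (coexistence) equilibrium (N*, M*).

N* ≈ 528, M* ≈ 84

Setting both brackets to zero gives the nullclines N + 0.318M = 555 and 0.831N + M = 523.
Substituting M = 523 - 0.831N into the first: N(1 - 0.318·0.831) = 555 - 0.318·523.
So N* = 389/0.736 = 528, and then M* = 523 - 0.831·528 = 84.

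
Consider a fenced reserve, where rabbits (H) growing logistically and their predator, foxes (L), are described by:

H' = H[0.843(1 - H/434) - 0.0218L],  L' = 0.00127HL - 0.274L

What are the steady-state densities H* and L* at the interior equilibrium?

H* ≈ 216, L* ≈ 19.4

From dL/dt = 0 with L > 0: 0.00127H* = 0.274, so H* = 216.
Substitute into dH/dt = 0: 0.843(1 - 216/434) = 0.0218L*.
The bracket is 0.503, giving L* = 0.424/0.0218 = 19.4.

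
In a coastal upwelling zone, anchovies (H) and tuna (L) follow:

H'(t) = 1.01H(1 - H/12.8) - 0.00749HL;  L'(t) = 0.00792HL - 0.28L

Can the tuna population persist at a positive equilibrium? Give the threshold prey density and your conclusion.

Threshold H = 35.4; K < 35.4, so no, the predator goes extinct.

The predator equation gives dL/dt > 0 only when H > 0.28/0.00792 = 35.4.
Without the predator, H → K = 12.8. Since 12.8 < 35.4, the predator cannot invade.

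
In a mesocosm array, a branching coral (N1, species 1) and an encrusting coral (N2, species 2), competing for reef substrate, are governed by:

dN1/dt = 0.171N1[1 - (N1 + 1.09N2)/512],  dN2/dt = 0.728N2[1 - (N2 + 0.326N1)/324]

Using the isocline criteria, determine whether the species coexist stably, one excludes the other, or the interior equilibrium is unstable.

stable coexistence

Compare the nullcline intercepts: K1/α12 = 512/1.09 = 470 > K2 = 324; K2/α21 = 324/0.326 = 994 > K1 = 512.
Since both inequalities hold, each species can invade when rare, so the interior equilibrium is stable.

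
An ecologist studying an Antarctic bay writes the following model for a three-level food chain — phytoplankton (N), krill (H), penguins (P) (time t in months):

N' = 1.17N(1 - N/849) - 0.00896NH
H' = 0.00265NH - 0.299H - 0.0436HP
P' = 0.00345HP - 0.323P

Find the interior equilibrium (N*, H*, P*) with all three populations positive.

From dP/dt = 0: 0.00345H* = 0.323, so H* = 93.6.
From dN/dt = 0: 1.17(1 - N*/849) = 0.00896·93.6, giving N* = 849·(1 - 0.717) = 240.
From dH/dt = 0: 0.00265·240 - 0.299 = 0.0436P*, so P* = 0.338/0.0436 = 7.75.

N* ≈ 240, H* ≈ 93.6, P* ≈ 7.75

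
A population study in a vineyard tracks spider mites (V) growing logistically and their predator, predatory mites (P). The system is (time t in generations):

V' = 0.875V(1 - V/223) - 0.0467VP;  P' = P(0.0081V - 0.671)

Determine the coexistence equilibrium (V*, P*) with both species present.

V* ≈ 82.8, P* ≈ 11.8

From dP/dt = 0 with P > 0: 0.0081V* = 0.671, so V* = 82.8.
Substitute into dV/dt = 0: 0.875(1 - 82.8/223) = 0.0467P*.
The bracket is 0.629, giving P* = 0.55/0.0467 = 11.8.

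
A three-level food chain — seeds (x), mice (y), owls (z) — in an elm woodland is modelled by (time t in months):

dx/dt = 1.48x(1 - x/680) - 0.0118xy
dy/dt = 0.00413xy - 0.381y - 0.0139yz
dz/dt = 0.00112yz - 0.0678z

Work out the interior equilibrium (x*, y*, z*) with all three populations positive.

From dz/dt = 0: 0.00112y* = 0.0678, so y* = 60.5.
From dx/dt = 0: 1.48(1 - x*/680) = 0.0118·60.5, giving x* = 680·(1 - 0.483) = 352.
From dy/dt = 0: 0.00413·352 - 0.381 = 0.0139z*, so z* = 1.07/0.0139 = 77.1.

x* ≈ 352, y* ≈ 60.5, z* ≈ 77.1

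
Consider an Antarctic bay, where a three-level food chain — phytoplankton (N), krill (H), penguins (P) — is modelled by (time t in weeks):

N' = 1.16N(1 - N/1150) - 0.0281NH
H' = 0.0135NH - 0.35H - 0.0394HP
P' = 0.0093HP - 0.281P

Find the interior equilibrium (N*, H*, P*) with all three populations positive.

N* ≈ 308, H* ≈ 30.2, P* ≈ 96.7

From dP/dt = 0: 0.0093H* = 0.281, so H* = 30.2.
From dN/dt = 0: 1.16(1 - N*/1150) = 0.0281·30.2, giving N* = 1150·(1 - 0.732) = 308.
From dH/dt = 0: 0.0135·308 - 0.35 = 0.0394P*, so P* = 3.81/0.0394 = 96.7.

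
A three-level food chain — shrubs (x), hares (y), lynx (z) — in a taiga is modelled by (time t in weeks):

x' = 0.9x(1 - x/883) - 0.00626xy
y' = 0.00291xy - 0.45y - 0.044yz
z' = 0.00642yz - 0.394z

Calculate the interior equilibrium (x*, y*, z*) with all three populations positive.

x* ≈ 506, y* ≈ 61.4, z* ≈ 23.2

From dz/dt = 0: 0.00642y* = 0.394, so y* = 61.4.
From dx/dt = 0: 0.9(1 - x*/883) = 0.00626·61.4, giving x* = 883·(1 - 0.427) = 506.
From dy/dt = 0: 0.00291·506 - 0.45 = 0.044z*, so z* = 1.02/0.044 = 23.2.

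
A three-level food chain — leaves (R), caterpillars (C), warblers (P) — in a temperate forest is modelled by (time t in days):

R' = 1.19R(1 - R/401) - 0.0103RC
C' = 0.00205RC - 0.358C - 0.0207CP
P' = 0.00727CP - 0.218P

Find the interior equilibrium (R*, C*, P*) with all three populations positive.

From dP/dt = 0: 0.00727C* = 0.218, so C* = 30.
From dR/dt = 0: 1.19(1 - R*/401) = 0.0103·30, giving R* = 401·(1 - 0.26) = 297.
From dC/dt = 0: 0.00205·297 - 0.358 = 0.0207P*, so P* = 0.251/0.0207 = 12.1.

R* ≈ 297, C* ≈ 30, P* ≈ 12.1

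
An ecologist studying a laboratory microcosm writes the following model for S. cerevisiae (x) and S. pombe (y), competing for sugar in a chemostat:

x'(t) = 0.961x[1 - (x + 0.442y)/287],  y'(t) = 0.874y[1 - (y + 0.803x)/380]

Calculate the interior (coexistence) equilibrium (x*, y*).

x* ≈ 185, y* ≈ 232

Setting both brackets to zero gives the nullclines x + 0.442y = 287 and 0.803x + y = 380.
Substituting y = 380 - 0.803x into the first: x(1 - 0.442·0.803) = 287 - 0.442·380.
So x* = 119/0.645 = 185, and then y* = 380 - 0.803·185 = 232.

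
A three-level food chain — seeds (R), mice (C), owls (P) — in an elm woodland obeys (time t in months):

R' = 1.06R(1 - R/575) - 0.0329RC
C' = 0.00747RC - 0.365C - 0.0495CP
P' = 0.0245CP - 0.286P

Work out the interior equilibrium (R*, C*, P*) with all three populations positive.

From dP/dt = 0: 0.0245C* = 0.286, so C* = 11.7.
From dR/dt = 0: 1.06(1 - R*/575) = 0.0329·11.7, giving R* = 575·(1 - 0.362) = 367.
From dC/dt = 0: 0.00747·367 - 0.365 = 0.0495P*, so P* = 2.37/0.0495 = 48.

R* ≈ 367, C* ≈ 11.7, P* ≈ 48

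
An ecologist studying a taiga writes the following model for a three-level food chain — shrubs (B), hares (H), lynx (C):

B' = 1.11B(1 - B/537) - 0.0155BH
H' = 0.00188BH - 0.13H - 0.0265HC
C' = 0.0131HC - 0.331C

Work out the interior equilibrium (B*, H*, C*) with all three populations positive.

From dC/dt = 0: 0.0131H* = 0.331, so H* = 25.3.
From dB/dt = 0: 1.11(1 - B*/537) = 0.0155·25.3, giving B* = 537·(1 - 0.353) = 348.
From dH/dt = 0: 0.00188·348 - 0.13 = 0.0265C*, so C* = 0.523/0.0265 = 19.7.

B* ≈ 348, H* ≈ 25.3, C* ≈ 19.7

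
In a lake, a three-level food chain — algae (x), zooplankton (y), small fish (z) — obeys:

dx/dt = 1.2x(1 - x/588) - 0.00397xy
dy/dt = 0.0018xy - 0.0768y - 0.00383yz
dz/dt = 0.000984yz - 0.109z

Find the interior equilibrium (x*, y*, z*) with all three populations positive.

From dz/dt = 0: 0.000984y* = 0.109, so y* = 111.
From dx/dt = 0: 1.2(1 - x*/588) = 0.00397·111, giving x* = 588·(1 - 0.366) = 373.
From dy/dt = 0: 0.0018·373 - 0.0768 = 0.00383z*, so z* = 0.594/0.00383 = 155.

x* ≈ 373, y* ≈ 111, z* ≈ 155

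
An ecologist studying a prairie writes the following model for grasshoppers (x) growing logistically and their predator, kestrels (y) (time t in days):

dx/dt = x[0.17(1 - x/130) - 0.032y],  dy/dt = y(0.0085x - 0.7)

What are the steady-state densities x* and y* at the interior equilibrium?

From dy/dt = 0 with y > 0: 0.0085x* = 0.7, so x* = 82.4.
Substitute into dx/dt = 0: 0.17(1 - 82.4/130) = 0.032y*.
The bracket is 0.367, giving y* = 0.0623/0.032 = 1.95.

x* ≈ 82.4, y* ≈ 1.95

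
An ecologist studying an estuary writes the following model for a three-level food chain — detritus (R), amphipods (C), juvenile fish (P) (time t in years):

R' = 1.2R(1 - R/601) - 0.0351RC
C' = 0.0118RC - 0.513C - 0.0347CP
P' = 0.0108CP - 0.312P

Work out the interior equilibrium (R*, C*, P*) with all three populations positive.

R* ≈ 93.2, C* ≈ 28.9, P* ≈ 16.9

From dP/dt = 0: 0.0108C* = 0.312, so C* = 28.9.
From dR/dt = 0: 1.2(1 - R*/601) = 0.0351·28.9, giving R* = 601·(1 - 0.845) = 93.2.
From dC/dt = 0: 0.0118·93.2 - 0.513 = 0.0347P*, so P* = 0.586/0.0347 = 16.9.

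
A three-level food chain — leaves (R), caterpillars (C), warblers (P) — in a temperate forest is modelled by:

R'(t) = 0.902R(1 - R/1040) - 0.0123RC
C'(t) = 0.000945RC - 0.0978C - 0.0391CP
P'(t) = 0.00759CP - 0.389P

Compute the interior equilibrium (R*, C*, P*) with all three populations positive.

R* ≈ 313, C* ≈ 51.3, P* ≈ 5.07

From dP/dt = 0: 0.00759C* = 0.389, so C* = 51.3.
From dR/dt = 0: 0.902(1 - R*/1040) = 0.0123·51.3, giving R* = 1040·(1 - 0.699) = 313.
From dC/dt = 0: 0.000945·313 - 0.0978 = 0.0391P*, so P* = 0.198/0.0391 = 5.07.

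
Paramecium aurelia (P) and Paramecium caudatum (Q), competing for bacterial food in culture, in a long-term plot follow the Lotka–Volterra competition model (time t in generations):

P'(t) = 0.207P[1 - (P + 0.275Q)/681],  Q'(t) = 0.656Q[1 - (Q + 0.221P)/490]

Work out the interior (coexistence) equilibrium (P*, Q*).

Setting both brackets to zero gives the nullclines P + 0.275Q = 681 and 0.221P + Q = 490.
Substituting Q = 490 - 0.221P into the first: P(1 - 0.275·0.221) = 681 - 0.275·490.
So P* = 546/0.939 = 582, and then Q* = 490 - 0.221·582 = 361.

P* ≈ 582, Q* ≈ 361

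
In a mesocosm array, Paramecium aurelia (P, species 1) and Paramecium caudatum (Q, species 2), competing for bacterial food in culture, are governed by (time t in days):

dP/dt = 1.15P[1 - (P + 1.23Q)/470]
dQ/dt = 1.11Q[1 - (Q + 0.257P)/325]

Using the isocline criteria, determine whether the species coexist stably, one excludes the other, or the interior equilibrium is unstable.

Compare the nullcline intercepts: K1/α12 = 470/1.23 = 382 > K2 = 325; K2/α21 = 325/0.257 = 1260 > K1 = 470.
Since both inequalities hold, each species can invade when rare, so the interior equilibrium is stable.

stable coexistence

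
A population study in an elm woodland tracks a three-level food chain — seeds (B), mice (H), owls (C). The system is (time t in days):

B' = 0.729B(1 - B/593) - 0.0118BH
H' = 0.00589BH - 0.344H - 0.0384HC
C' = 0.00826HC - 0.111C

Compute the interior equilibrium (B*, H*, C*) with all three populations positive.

From dC/dt = 0: 0.00826H* = 0.111, so H* = 13.4.
From dB/dt = 0: 0.729(1 - B*/593) = 0.0118·13.4, giving B* = 593·(1 - 0.218) = 464.
From dH/dt = 0: 0.00589·464 - 0.344 = 0.0384C*, so C* = 2.39/0.0384 = 62.2.

B* ≈ 464, H* ≈ 13.4, C* ≈ 62.2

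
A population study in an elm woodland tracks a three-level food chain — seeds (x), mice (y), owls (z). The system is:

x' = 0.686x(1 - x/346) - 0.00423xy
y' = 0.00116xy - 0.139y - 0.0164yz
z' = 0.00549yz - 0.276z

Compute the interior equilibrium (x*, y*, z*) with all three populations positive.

From dz/dt = 0: 0.00549y* = 0.276, so y* = 50.3.
From dx/dt = 0: 0.686(1 - x*/346) = 0.00423·50.3, giving x* = 346·(1 - 0.31) = 239.
From dy/dt = 0: 0.00116·239 - 0.139 = 0.0164z*, so z* = 0.138/0.0164 = 8.41.

x* ≈ 239, y* ≈ 50.3, z* ≈ 8.41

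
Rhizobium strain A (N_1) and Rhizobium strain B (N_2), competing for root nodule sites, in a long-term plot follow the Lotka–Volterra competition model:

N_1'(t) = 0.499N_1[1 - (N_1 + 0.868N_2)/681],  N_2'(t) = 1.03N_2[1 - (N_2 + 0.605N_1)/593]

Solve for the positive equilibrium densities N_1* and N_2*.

Setting both brackets to zero gives the nullclines N_1 + 0.868N_2 = 681 and 0.605N_1 + N_2 = 593.
Substituting N_2 = 593 - 0.605N_1 into the first: N_1(1 - 0.868·0.605) = 681 - 0.868·593.
So N_1* = 166/0.475 = 350, and then N_2* = 593 - 0.605·350 = 381.

N_1* ≈ 350, N_2* ≈ 381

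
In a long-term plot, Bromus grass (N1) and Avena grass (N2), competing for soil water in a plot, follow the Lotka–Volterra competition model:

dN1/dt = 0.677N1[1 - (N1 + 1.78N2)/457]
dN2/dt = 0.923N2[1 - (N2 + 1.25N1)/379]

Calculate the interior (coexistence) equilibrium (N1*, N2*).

Setting both brackets to zero gives the nullclines N1 + 1.78N2 = 457 and 1.25N1 + N2 = 379.
Substituting N2 = 379 - 1.25N1 into the first: N1(1 - 1.78·1.25) = 457 - 1.78·379.
So N1* = -218/-1.23 = 178, and then N2* = 379 - 1.25·178 = 157.

N1* ≈ 178, N2* ≈ 157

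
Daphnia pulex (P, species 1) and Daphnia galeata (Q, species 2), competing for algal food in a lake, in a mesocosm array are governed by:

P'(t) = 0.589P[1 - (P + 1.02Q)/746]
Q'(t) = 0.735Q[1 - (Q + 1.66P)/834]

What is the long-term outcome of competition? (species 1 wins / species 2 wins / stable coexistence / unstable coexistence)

Compare the nullcline intercepts: K1/α12 = 746/1.02 = 731 < K2 = 834; K2/α21 = 834/1.66 = 502 < K1 = 746.
Since both are reversed, neither can invade when rare; the interior point is a saddle.

unstable coexistence (outcome depends on initial conditions)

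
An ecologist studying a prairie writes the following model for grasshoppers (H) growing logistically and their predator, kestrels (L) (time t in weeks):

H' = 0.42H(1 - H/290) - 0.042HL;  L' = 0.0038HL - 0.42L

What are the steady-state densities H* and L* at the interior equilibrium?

From dL/dt = 0 with L > 0: 0.0038H* = 0.42, so H* = 111.
Substitute into dH/dt = 0: 0.42(1 - 111/290) = 0.042L*.
The bracket is 0.619, giving L* = 0.26/0.042 = 6.19.

H* ≈ 111, L* ≈ 6.19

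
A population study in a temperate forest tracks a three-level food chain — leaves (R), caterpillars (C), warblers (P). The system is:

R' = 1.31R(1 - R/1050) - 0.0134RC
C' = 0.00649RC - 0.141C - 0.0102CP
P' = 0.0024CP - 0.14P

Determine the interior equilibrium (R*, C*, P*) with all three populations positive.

R* ≈ 423, C* ≈ 58.3, P* ≈ 256

From dP/dt = 0: 0.0024C* = 0.14, so C* = 58.3.
From dR/dt = 0: 1.31(1 - R*/1050) = 0.0134·58.3, giving R* = 1050·(1 - 0.597) = 423.
From dC/dt = 0: 0.00649·423 - 0.141 = 0.0102P*, so P* = 2.61/0.0102 = 256.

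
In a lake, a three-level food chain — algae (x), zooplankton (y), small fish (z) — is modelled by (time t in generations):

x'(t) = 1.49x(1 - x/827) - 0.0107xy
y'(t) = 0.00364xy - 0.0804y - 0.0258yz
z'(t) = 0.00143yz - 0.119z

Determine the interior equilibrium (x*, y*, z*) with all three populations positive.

From dz/dt = 0: 0.00143y* = 0.119, so y* = 83.2.
From dx/dt = 0: 1.49(1 - x*/827) = 0.0107·83.2, giving x* = 827·(1 - 0.598) = 333.
From dy/dt = 0: 0.00364·333 - 0.0804 = 0.0258z*, so z* = 1.13/0.0258 = 43.8.

x* ≈ 333, y* ≈ 83.2, z* ≈ 43.8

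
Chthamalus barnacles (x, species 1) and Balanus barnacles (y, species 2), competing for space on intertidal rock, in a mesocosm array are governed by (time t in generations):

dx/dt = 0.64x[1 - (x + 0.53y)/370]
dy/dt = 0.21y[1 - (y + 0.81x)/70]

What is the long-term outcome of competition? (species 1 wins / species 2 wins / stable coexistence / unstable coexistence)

Compare the nullcline intercepts: K1/α12 = 370/0.53 = 698 > K2 = 70; K2/α21 = 70/0.81 = 86.4 < K1 = 370.
Since the inequalities point opposite ways, species 1 can invade but species 2 cannot.

species 1 excludes species 2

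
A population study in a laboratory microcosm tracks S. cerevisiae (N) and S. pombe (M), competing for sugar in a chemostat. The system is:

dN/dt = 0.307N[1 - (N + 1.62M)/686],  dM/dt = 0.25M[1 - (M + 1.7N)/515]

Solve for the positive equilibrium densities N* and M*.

Setting both brackets to zero gives the nullclines N + 1.62M = 686 and 1.7N + M = 515.
Substituting M = 515 - 1.7N into the first: N(1 - 1.62·1.7) = 686 - 1.62·515.
So N* = -148/-1.75 = 84.5, and then M* = 515 - 1.7·84.5 = 371.

N* ≈ 84.5, M* ≈ 371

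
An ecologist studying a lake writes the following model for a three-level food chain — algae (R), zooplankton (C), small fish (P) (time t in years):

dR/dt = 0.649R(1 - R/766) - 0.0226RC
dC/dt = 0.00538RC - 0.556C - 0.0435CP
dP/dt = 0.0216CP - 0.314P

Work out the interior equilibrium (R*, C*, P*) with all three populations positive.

From dP/dt = 0: 0.0216C* = 0.314, so C* = 14.5.
From dR/dt = 0: 0.649(1 - R*/766) = 0.0226·14.5, giving R* = 766·(1 - 0.506) = 378.
From dC/dt = 0: 0.00538·378 - 0.556 = 0.0435P*, so P* = 1.48/0.0435 = 34.

R* ≈ 378, C* ≈ 14.5, P* ≈ 34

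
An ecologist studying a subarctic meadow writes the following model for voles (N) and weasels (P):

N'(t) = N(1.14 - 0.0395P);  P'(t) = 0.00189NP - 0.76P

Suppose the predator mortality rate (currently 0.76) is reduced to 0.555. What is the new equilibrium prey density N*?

N* ≈ 294

At the interior fixed point, setting dP/dt = 0 with P > 0 fixes N* = (predator death rate)/(NP coefficient) — independent of the other coefficients.
With the change, N* = 0.555/0.00189 = 294; it falls from 402.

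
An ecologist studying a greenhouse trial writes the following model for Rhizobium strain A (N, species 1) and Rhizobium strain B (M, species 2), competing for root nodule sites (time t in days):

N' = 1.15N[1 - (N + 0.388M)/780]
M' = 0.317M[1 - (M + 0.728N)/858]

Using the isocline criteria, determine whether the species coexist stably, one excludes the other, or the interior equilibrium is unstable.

Compare the nullcline intercepts: K1/α12 = 780/0.388 = 2010 > K2 = 858; K2/α21 = 858/0.728 = 1180 > K1 = 780.
Since both inequalities hold, each species can invade when rare, so the interior equilibrium is stable.

stable coexistence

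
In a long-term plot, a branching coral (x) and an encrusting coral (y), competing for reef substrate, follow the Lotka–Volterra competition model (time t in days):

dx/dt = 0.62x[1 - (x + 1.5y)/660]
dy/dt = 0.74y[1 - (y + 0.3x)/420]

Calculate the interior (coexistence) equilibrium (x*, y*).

Setting both brackets to zero gives the nullclines x + 1.5y = 660 and 0.3x + y = 420.
Substituting y = 420 - 0.3x into the first: x(1 - 1.5·0.3) = 660 - 1.5·420.
So x* = 30/0.55 = 54.5, and then y* = 420 - 0.3·54.5 = 404.

x* ≈ 54.5, y* ≈ 404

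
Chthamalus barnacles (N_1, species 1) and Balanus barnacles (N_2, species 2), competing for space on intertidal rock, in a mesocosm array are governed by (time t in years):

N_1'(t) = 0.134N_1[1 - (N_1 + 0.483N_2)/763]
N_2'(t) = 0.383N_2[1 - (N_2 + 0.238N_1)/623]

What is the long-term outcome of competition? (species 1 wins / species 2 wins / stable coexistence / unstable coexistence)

stable coexistence

Compare the nullcline intercepts: K1/α12 = 763/0.483 = 1580 > K2 = 623; K2/α21 = 623/0.238 = 2620 > K1 = 763.
Since both inequalities hold, each species can invade when rare, so the interior equilibrium is stable.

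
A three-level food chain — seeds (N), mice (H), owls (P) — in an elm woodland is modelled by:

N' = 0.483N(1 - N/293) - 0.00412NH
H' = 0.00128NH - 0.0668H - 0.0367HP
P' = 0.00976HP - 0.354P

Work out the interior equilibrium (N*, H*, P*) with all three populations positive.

From dP/dt = 0: 0.00976H* = 0.354, so H* = 36.3.
From dN/dt = 0: 0.483(1 - N*/293) = 0.00412·36.3, giving N* = 293·(1 - 0.309) = 202.
From dH/dt = 0: 0.00128·202 - 0.0668 = 0.0367P*, so P* = 0.192/0.0367 = 5.24.

N* ≈ 202, H* ≈ 36.3, P* ≈ 5.24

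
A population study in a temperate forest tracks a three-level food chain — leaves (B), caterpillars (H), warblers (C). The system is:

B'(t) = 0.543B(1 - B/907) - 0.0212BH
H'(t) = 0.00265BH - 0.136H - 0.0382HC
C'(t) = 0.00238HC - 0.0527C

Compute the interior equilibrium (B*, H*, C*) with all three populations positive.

B* ≈ 123, H* ≈ 22.1, C* ≈ 4.96

From dC/dt = 0: 0.00238H* = 0.0527, so H* = 22.1.
From dB/dt = 0: 0.543(1 - B*/907) = 0.0212·22.1, giving B* = 907·(1 - 0.865) = 123.
From dH/dt = 0: 0.00265·123 - 0.136 = 0.0382C*, so C* = 0.19/0.0382 = 4.96.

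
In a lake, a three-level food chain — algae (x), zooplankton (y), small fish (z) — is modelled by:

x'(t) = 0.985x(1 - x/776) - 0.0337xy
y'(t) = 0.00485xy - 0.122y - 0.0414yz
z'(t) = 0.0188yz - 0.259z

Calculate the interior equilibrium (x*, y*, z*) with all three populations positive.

x* ≈ 410, y* ≈ 13.8, z* ≈ 45.1

From dz/dt = 0: 0.0188y* = 0.259, so y* = 13.8.
From dx/dt = 0: 0.985(1 - x*/776) = 0.0337·13.8, giving x* = 776·(1 - 0.471) = 410.
From dy/dt = 0: 0.00485·410 - 0.122 = 0.0414z*, so z* = 1.87/0.0414 = 45.1.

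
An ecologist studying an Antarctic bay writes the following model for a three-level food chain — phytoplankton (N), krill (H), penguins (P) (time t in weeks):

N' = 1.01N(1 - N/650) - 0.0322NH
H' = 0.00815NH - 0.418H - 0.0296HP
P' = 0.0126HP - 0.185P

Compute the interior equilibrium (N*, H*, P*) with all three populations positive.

From dP/dt = 0: 0.0126H* = 0.185, so H* = 14.7.
From dN/dt = 0: 1.01(1 - N*/650) = 0.0322·14.7, giving N* = 650·(1 - 0.468) = 346.
From dH/dt = 0: 0.00815·346 - 0.418 = 0.0296P*, so P* = 2.4/0.0296 = 81.1.

N* ≈ 346, H* ≈ 14.7, P* ≈ 81.1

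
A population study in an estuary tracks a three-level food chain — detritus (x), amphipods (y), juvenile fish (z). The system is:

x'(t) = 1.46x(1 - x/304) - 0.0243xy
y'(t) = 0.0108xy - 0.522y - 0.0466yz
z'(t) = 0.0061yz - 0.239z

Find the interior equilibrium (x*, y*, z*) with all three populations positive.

From dz/dt = 0: 0.0061y* = 0.239, so y* = 39.2.
From dx/dt = 0: 1.46(1 - x*/304) = 0.0243·39.2, giving x* = 304·(1 - 0.652) = 106.
From dy/dt = 0: 0.0108·106 - 0.522 = 0.0466z*, so z* = 0.62/0.0466 = 13.3.

x* ≈ 106, y* ≈ 39.2, z* ≈ 13.3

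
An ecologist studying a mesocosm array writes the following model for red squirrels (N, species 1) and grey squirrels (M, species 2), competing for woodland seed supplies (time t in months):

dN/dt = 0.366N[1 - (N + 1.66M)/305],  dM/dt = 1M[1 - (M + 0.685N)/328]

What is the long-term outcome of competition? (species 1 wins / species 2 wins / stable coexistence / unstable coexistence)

Compare the nullcline intercepts: K1/α12 = 305/1.66 = 184 < K2 = 328; K2/α21 = 328/0.685 = 479 > K1 = 305.
Since the inequalities point opposite ways, species 2 can invade but species 1 cannot.

species 2 excludes species 1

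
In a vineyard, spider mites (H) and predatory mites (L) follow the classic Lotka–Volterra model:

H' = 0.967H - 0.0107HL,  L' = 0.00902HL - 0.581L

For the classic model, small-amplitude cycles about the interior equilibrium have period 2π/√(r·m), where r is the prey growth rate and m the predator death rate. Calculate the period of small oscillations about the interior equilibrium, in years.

T ≈ 8.38 years

Here r = 0.967 and m = 0.581, so r·m = 0.562.
ω = √0.562 = 0.75 per year, hence T = 2π/ω ≈ 8.38 years.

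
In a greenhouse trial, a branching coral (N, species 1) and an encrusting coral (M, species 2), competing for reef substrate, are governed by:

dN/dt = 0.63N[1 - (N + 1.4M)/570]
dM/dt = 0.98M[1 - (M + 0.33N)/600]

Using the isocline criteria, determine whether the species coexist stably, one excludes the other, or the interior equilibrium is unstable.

Compare the nullcline intercepts: K1/α12 = 570/1.4 = 407 < K2 = 600; K2/α21 = 600/0.33 = 1820 > K1 = 570.
Since the inequalities point opposite ways, species 2 can invade but species 1 cannot.

species 2 excludes species 1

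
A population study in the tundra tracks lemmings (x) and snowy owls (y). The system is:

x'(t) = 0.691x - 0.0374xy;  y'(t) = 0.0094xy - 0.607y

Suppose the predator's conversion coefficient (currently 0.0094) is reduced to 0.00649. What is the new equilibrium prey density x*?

At the interior fixed point, setting dy/dt = 0 with y > 0 fixes x* = (predator death rate)/(xy coefficient) — independent of the other coefficients.
With the change, x* = 0.607/0.00649 = 93.5; it rises from 64.6.

x* ≈ 93.5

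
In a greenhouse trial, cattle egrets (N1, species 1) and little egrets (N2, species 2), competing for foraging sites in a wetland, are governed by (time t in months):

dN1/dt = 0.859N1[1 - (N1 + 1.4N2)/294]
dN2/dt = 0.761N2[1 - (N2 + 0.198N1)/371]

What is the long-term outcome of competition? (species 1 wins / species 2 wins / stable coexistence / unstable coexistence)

species 2 excludes species 1

Compare the nullcline intercepts: K1/α12 = 294/1.4 = 210 < K2 = 371; K2/α21 = 371/0.198 = 1870 > K1 = 294.
Since the inequalities point opposite ways, species 2 can invade but species 1 cannot.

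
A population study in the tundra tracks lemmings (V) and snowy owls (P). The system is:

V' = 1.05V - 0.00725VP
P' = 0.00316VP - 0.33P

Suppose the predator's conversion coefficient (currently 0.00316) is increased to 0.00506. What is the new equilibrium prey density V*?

V* ≈ 65.2

At the interior fixed point, setting dP/dt = 0 with P > 0 fixes V* = (predator death rate)/(VP coefficient) — independent of the other coefficients.
With the change, V* = 0.33/0.00506 = 65.2; it falls from 104.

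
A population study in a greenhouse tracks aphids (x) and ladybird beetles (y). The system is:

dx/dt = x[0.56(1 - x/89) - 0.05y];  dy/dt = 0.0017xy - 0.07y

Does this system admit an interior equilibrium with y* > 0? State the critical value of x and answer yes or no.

The predator equation gives dy/dt > 0 only when x > 0.07/0.0017 = 41.2.
Without the predator, x → K = 89. Since 89 > 41.2, the predator can invade and persist.

Threshold x = 41.2; K > 41.2, so yes, the predator persists.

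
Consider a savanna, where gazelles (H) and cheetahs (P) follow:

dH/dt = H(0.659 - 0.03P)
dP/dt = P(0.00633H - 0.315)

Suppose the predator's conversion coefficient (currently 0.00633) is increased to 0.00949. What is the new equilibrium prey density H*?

At the interior fixed point, setting dP/dt = 0 with P > 0 fixes H* = (predator death rate)/(HP coefficient) — independent of the other coefficients.
With the change, H* = 0.315/0.00949 = 33.2; it falls from 49.8.

H* ≈ 33.2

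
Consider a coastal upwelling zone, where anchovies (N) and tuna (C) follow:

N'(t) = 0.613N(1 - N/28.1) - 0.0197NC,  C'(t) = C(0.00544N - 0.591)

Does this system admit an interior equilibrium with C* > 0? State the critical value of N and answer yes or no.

Threshold N = 109; K < 109, so no, the predator goes extinct.

The predator equation gives dC/dt > 0 only when N > 0.591/0.00544 = 109.
Without the predator, N → K = 28.1. Since 28.1 < 109, the predator cannot invade.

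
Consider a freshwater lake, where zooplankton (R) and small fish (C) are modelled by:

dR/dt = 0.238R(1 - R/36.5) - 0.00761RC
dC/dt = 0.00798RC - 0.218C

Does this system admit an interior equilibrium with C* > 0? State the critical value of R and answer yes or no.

The predator equation gives dC/dt > 0 only when R > 0.218/0.00798 = 27.3.
Without the predator, R → K = 36.5. Since 36.5 > 27.3, the predator can invade and persist.

Threshold R = 27.3; K > 27.3, so yes, the predator persists.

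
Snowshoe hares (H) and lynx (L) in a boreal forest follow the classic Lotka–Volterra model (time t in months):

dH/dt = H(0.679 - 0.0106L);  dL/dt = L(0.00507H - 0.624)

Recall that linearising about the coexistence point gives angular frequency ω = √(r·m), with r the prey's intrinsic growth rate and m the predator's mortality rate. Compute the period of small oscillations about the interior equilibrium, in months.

T ≈ 9.65 months

Here r = 0.679 and m = 0.624, so r·m = 0.424.
ω = √0.424 = 0.651 per month, hence T = 2π/ω ≈ 9.65 months.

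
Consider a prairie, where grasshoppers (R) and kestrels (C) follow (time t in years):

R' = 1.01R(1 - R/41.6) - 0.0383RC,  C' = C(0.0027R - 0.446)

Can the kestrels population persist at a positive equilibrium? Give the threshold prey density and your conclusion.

Threshold R = 165; K < 165, so no, the predator goes extinct.

The predator equation gives dC/dt > 0 only when R > 0.446/0.0027 = 165.
Without the predator, R → K = 41.6. Since 41.6 < 165, the predator cannot invade.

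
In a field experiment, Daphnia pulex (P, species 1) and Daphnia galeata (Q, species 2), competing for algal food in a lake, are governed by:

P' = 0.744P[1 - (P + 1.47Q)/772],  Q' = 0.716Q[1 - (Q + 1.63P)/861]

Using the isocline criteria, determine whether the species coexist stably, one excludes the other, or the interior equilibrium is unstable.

unstable coexistence (outcome depends on initial conditions)

Compare the nullcline intercepts: K1/α12 = 772/1.47 = 525 < K2 = 861; K2/α21 = 861/1.63 = 528 < K1 = 772.
Since both are reversed, neither can invade when rare; the interior point is a saddle.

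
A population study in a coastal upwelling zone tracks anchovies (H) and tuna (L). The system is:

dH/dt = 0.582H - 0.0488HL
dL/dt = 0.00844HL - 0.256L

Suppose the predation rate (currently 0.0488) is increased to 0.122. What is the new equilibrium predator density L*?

L* ≈ 4.77

At the interior fixed point, setting dH/dt = 0 with H > 0 fixes L* = (prey growth rate)/(HL coefficient) — independent of the other coefficients.
With the change, L* = 0.582/0.122 = 4.77; it falls from 11.9.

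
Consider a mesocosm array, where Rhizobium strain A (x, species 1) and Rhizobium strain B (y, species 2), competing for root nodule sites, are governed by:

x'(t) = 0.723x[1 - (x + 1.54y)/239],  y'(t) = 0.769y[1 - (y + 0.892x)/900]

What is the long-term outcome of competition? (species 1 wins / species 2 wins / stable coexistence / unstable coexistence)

species 2 excludes species 1

Compare the nullcline intercepts: K1/α12 = 239/1.54 = 155 < K2 = 900; K2/α21 = 900/0.892 = 1010 > K1 = 239.
Since the inequalities point opposite ways, species 2 can invade but species 1 cannot.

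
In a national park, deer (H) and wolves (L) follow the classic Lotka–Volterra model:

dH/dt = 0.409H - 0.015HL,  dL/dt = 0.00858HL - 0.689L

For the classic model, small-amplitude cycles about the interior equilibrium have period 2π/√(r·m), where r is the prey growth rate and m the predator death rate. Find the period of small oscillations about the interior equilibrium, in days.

Here r = 0.409 and m = 0.689, so r·m = 0.282.
ω = √0.282 = 0.531 per day, hence T = 2π/ω ≈ 11.8 days.

T ≈ 11.8 days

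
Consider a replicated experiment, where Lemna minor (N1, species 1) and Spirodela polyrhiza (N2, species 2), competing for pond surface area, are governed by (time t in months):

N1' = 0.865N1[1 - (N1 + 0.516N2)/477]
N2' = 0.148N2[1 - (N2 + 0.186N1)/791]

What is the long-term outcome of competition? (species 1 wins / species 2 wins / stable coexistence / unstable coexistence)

stable coexistence

Compare the nullcline intercepts: K1/α12 = 477/0.516 = 924 > K2 = 791; K2/α21 = 791/0.186 = 4250 > K1 = 477.
Since both inequalities hold, each species can invade when rare, so the interior equilibrium is stable.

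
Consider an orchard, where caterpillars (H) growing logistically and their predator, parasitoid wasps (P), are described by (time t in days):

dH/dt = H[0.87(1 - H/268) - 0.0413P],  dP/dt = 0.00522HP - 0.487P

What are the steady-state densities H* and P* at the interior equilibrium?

From dP/dt = 0 with P > 0: 0.00522H* = 0.487, so H* = 93.3.
Substitute into dH/dt = 0: 0.87(1 - 93.3/268) = 0.0413P*.
The bracket is 0.652, giving P* = 0.567/0.0413 = 13.7.

H* ≈ 93.3, P* ≈ 13.7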